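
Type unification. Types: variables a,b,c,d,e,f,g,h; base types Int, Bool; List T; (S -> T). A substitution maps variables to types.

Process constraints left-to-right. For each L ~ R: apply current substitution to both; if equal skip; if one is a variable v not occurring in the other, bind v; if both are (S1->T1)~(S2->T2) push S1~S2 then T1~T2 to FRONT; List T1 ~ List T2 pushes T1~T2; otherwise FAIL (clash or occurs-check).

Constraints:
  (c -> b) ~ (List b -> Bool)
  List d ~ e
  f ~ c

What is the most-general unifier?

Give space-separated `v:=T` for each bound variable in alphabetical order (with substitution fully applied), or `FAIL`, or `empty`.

Answer: b:=Bool c:=List Bool e:=List d f:=List Bool

Derivation:
step 1: unify (c -> b) ~ (List b -> Bool)  [subst: {-} | 2 pending]
  -> decompose arrow: push c~List b, b~Bool
step 2: unify c ~ List b  [subst: {-} | 3 pending]
  bind c := List b
step 3: unify b ~ Bool  [subst: {c:=List b} | 2 pending]
  bind b := Bool
step 4: unify List d ~ e  [subst: {c:=List b, b:=Bool} | 1 pending]
  bind e := List d
step 5: unify f ~ List Bool  [subst: {c:=List b, b:=Bool, e:=List d} | 0 pending]
  bind f := List Bool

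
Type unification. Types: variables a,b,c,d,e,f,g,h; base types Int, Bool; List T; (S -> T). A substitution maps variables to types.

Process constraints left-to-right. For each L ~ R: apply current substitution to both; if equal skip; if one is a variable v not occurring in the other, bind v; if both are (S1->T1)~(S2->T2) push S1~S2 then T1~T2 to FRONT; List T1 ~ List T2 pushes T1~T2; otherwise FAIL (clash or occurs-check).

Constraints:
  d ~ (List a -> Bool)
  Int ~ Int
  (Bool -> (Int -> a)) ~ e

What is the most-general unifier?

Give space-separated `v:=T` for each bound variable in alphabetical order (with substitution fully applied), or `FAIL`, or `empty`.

Answer: d:=(List a -> Bool) e:=(Bool -> (Int -> a))

Derivation:
step 1: unify d ~ (List a -> Bool)  [subst: {-} | 2 pending]
  bind d := (List a -> Bool)
step 2: unify Int ~ Int  [subst: {d:=(List a -> Bool)} | 1 pending]
  -> identical, skip
step 3: unify (Bool -> (Int -> a)) ~ e  [subst: {d:=(List a -> Bool)} | 0 pending]
  bind e := (Bool -> (Int -> a))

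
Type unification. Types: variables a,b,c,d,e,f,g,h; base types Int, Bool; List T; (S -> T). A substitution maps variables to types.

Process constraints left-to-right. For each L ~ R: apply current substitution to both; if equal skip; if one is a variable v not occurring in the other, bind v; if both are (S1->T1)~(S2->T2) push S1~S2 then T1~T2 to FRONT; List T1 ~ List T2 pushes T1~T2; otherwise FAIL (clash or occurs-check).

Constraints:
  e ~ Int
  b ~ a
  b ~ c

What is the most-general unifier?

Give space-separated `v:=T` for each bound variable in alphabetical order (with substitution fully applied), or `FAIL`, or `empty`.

Answer: a:=c b:=c e:=Int

Derivation:
step 1: unify e ~ Int  [subst: {-} | 2 pending]
  bind e := Int
step 2: unify b ~ a  [subst: {e:=Int} | 1 pending]
  bind b := a
step 3: unify a ~ c  [subst: {e:=Int, b:=a} | 0 pending]
  bind a := c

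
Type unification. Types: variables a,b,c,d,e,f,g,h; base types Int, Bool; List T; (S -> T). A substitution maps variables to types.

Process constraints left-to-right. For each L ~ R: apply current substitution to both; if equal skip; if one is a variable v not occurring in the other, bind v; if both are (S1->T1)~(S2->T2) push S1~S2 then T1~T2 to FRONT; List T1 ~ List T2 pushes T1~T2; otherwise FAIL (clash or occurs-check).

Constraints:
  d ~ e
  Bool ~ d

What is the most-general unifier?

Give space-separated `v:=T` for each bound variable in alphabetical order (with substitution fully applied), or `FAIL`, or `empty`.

step 1: unify d ~ e  [subst: {-} | 1 pending]
  bind d := e
step 2: unify Bool ~ e  [subst: {d:=e} | 0 pending]
  bind e := Bool

Answer: d:=Bool e:=Bool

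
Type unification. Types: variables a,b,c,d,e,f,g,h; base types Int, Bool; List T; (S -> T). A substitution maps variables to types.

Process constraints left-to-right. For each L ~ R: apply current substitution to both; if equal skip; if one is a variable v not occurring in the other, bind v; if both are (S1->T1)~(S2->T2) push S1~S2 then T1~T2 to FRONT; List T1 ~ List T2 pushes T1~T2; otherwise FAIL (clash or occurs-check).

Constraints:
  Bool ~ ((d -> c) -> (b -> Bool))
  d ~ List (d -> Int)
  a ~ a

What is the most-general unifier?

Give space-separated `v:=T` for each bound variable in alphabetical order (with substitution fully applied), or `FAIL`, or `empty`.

Answer: FAIL

Derivation:
step 1: unify Bool ~ ((d -> c) -> (b -> Bool))  [subst: {-} | 2 pending]
  clash: Bool vs ((d -> c) -> (b -> Bool))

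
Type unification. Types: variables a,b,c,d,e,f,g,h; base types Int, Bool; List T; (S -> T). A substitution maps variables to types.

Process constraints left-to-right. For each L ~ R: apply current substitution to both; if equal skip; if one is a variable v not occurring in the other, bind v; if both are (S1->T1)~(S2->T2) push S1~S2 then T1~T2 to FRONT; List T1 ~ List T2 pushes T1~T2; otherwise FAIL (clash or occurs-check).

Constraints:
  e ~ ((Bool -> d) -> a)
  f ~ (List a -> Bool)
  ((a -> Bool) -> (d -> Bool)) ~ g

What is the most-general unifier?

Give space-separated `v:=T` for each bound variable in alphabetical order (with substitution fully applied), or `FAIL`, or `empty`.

Answer: e:=((Bool -> d) -> a) f:=(List a -> Bool) g:=((a -> Bool) -> (d -> Bool))

Derivation:
step 1: unify e ~ ((Bool -> d) -> a)  [subst: {-} | 2 pending]
  bind e := ((Bool -> d) -> a)
step 2: unify f ~ (List a -> Bool)  [subst: {e:=((Bool -> d) -> a)} | 1 pending]
  bind f := (List a -> Bool)
step 3: unify ((a -> Bool) -> (d -> Bool)) ~ g  [subst: {e:=((Bool -> d) -> a), f:=(List a -> Bool)} | 0 pending]
  bind g := ((a -> Bool) -> (d -> Bool))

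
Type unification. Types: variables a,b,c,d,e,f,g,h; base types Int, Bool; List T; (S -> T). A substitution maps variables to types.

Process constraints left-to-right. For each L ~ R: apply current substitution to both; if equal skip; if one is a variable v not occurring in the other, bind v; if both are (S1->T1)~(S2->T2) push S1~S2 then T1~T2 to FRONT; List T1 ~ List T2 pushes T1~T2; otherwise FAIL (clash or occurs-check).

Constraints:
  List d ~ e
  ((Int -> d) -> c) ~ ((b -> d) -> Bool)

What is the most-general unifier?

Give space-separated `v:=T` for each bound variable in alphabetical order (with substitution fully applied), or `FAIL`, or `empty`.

step 1: unify List d ~ e  [subst: {-} | 1 pending]
  bind e := List d
step 2: unify ((Int -> d) -> c) ~ ((b -> d) -> Bool)  [subst: {e:=List d} | 0 pending]
  -> decompose arrow: push (Int -> d)~(b -> d), c~Bool
step 3: unify (Int -> d) ~ (b -> d)  [subst: {e:=List d} | 1 pending]
  -> decompose arrow: push Int~b, d~d
step 4: unify Int ~ b  [subst: {e:=List d} | 2 pending]
  bind b := Int
step 5: unify d ~ d  [subst: {e:=List d, b:=Int} | 1 pending]
  -> identical, skip
step 6: unify c ~ Bool  [subst: {e:=List d, b:=Int} | 0 pending]
  bind c := Bool

Answer: b:=Int c:=Bool e:=List d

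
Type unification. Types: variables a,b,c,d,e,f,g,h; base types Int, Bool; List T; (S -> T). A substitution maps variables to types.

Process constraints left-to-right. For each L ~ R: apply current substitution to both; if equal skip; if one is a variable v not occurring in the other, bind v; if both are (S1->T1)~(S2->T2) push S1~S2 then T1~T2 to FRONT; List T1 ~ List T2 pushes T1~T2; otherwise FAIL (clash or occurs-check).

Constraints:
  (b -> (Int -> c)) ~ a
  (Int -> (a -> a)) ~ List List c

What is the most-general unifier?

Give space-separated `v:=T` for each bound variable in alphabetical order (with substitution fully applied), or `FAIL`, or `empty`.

step 1: unify (b -> (Int -> c)) ~ a  [subst: {-} | 1 pending]
  bind a := (b -> (Int -> c))
step 2: unify (Int -> ((b -> (Int -> c)) -> (b -> (Int -> c)))) ~ List List c  [subst: {a:=(b -> (Int -> c))} | 0 pending]
  clash: (Int -> ((b -> (Int -> c)) -> (b -> (Int -> c)))) vs List List c

Answer: FAIL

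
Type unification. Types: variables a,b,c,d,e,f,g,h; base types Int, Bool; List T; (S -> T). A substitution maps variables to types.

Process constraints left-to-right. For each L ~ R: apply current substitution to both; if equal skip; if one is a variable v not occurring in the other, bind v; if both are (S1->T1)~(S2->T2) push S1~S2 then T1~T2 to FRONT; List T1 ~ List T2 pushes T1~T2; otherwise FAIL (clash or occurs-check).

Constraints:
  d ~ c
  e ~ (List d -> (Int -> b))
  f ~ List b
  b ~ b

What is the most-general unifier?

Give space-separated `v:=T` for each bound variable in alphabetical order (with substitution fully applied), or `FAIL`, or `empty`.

Answer: d:=c e:=(List c -> (Int -> b)) f:=List b

Derivation:
step 1: unify d ~ c  [subst: {-} | 3 pending]
  bind d := c
step 2: unify e ~ (List c -> (Int -> b))  [subst: {d:=c} | 2 pending]
  bind e := (List c -> (Int -> b))
step 3: unify f ~ List b  [subst: {d:=c, e:=(List c -> (Int -> b))} | 1 pending]
  bind f := List b
step 4: unify b ~ b  [subst: {d:=c, e:=(List c -> (Int -> b)), f:=List b} | 0 pending]
  -> identical, skip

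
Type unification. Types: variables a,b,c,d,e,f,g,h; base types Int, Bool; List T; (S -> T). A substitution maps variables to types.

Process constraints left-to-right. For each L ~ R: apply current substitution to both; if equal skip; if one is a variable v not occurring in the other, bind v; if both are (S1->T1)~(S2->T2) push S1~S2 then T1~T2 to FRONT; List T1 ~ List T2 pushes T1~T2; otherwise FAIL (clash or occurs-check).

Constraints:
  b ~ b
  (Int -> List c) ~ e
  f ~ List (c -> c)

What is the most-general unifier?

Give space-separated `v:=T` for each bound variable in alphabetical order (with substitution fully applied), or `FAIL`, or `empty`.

step 1: unify b ~ b  [subst: {-} | 2 pending]
  -> identical, skip
step 2: unify (Int -> List c) ~ e  [subst: {-} | 1 pending]
  bind e := (Int -> List c)
step 3: unify f ~ List (c -> c)  [subst: {e:=(Int -> List c)} | 0 pending]
  bind f := List (c -> c)

Answer: e:=(Int -> List c) f:=List (c -> c)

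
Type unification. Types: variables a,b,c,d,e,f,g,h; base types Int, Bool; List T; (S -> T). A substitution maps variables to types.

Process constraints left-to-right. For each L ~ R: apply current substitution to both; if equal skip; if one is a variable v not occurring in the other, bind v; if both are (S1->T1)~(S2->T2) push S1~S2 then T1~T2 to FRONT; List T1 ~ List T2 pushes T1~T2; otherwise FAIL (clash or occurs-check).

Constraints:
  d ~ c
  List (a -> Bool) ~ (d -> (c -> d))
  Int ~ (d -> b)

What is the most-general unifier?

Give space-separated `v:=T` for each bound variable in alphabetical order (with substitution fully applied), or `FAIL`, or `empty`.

step 1: unify d ~ c  [subst: {-} | 2 pending]
  bind d := c
step 2: unify List (a -> Bool) ~ (c -> (c -> c))  [subst: {d:=c} | 1 pending]
  clash: List (a -> Bool) vs (c -> (c -> c))

Answer: FAIL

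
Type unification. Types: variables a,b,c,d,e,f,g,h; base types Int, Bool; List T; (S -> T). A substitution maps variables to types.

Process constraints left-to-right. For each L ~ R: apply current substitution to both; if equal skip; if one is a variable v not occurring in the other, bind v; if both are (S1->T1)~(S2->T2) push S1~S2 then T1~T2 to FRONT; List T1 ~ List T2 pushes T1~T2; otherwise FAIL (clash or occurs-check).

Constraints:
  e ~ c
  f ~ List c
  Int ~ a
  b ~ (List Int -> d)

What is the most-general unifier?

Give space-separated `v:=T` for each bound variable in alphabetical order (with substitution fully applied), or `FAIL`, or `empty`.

step 1: unify e ~ c  [subst: {-} | 3 pending]
  bind e := c
step 2: unify f ~ List c  [subst: {e:=c} | 2 pending]
  bind f := List c
step 3: unify Int ~ a  [subst: {e:=c, f:=List c} | 1 pending]
  bind a := Int
step 4: unify b ~ (List Int -> d)  [subst: {e:=c, f:=List c, a:=Int} | 0 pending]
  bind b := (List Int -> d)

Answer: a:=Int b:=(List Int -> d) e:=c f:=List c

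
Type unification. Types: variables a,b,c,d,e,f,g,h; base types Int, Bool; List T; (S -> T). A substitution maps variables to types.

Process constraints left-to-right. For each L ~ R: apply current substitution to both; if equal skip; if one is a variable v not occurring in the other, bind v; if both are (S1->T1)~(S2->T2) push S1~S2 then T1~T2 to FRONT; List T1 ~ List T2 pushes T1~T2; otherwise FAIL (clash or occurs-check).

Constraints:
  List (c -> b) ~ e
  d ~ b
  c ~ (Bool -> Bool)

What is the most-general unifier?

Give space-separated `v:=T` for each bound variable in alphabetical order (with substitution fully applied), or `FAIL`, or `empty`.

step 1: unify List (c -> b) ~ e  [subst: {-} | 2 pending]
  bind e := List (c -> b)
step 2: unify d ~ b  [subst: {e:=List (c -> b)} | 1 pending]
  bind d := b
step 3: unify c ~ (Bool -> Bool)  [subst: {e:=List (c -> b), d:=b} | 0 pending]
  bind c := (Bool -> Bool)

Answer: c:=(Bool -> Bool) d:=b e:=List ((Bool -> Bool) -> b)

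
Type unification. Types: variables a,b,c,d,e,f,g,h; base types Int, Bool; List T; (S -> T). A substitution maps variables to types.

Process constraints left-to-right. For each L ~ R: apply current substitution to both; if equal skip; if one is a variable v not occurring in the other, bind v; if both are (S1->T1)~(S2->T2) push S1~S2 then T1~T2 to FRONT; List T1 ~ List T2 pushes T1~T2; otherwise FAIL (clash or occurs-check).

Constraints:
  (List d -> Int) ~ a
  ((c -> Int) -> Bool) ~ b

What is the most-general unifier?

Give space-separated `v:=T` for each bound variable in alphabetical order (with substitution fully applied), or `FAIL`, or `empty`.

step 1: unify (List d -> Int) ~ a  [subst: {-} | 1 pending]
  bind a := (List d -> Int)
step 2: unify ((c -> Int) -> Bool) ~ b  [subst: {a:=(List d -> Int)} | 0 pending]
  bind b := ((c -> Int) -> Bool)

Answer: a:=(List d -> Int) b:=((c -> Int) -> Bool)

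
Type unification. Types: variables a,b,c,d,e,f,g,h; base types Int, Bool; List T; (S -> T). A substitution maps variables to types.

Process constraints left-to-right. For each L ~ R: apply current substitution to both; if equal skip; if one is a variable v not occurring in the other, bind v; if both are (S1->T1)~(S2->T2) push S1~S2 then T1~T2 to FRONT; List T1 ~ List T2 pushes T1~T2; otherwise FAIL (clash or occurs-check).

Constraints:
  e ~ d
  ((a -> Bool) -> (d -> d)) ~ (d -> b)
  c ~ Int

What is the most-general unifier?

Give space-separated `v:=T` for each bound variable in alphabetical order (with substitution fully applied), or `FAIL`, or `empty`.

step 1: unify e ~ d  [subst: {-} | 2 pending]
  bind e := d
step 2: unify ((a -> Bool) -> (d -> d)) ~ (d -> b)  [subst: {e:=d} | 1 pending]
  -> decompose arrow: push (a -> Bool)~d, (d -> d)~b
step 3: unify (a -> Bool) ~ d  [subst: {e:=d} | 2 pending]
  bind d := (a -> Bool)
step 4: unify ((a -> Bool) -> (a -> Bool)) ~ b  [subst: {e:=d, d:=(a -> Bool)} | 1 pending]
  bind b := ((a -> Bool) -> (a -> Bool))
step 5: unify c ~ Int  [subst: {e:=d, d:=(a -> Bool), b:=((a -> Bool) -> (a -> Bool))} | 0 pending]
  bind c := Int

Answer: b:=((a -> Bool) -> (a -> Bool)) c:=Int d:=(a -> Bool) e:=(a -> Bool)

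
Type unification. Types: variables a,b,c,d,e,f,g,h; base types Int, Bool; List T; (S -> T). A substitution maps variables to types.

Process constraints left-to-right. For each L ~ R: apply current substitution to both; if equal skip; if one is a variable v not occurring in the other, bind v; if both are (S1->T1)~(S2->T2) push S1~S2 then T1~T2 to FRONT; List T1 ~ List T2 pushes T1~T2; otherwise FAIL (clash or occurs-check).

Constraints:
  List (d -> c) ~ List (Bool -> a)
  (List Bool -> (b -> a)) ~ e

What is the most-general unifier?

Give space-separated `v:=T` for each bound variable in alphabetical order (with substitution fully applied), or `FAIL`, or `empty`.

step 1: unify List (d -> c) ~ List (Bool -> a)  [subst: {-} | 1 pending]
  -> decompose List: push (d -> c)~(Bool -> a)
step 2: unify (d -> c) ~ (Bool -> a)  [subst: {-} | 1 pending]
  -> decompose arrow: push d~Bool, c~a
step 3: unify d ~ Bool  [subst: {-} | 2 pending]
  bind d := Bool
step 4: unify c ~ a  [subst: {d:=Bool} | 1 pending]
  bind c := a
step 5: unify (List Bool -> (b -> a)) ~ e  [subst: {d:=Bool, c:=a} | 0 pending]
  bind e := (List Bool -> (b -> a))

Answer: c:=a d:=Bool e:=(List Bool -> (b -> a))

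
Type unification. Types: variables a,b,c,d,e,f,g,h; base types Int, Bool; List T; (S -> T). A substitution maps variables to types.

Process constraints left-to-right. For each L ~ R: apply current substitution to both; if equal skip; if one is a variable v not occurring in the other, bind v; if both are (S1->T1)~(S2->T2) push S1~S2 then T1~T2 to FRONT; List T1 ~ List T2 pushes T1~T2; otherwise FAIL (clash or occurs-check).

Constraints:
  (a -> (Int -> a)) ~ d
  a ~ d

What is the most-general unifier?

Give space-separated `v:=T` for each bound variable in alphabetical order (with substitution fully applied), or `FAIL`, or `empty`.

Answer: FAIL

Derivation:
step 1: unify (a -> (Int -> a)) ~ d  [subst: {-} | 1 pending]
  bind d := (a -> (Int -> a))
step 2: unify a ~ (a -> (Int -> a))  [subst: {d:=(a -> (Int -> a))} | 0 pending]
  occurs-check fail: a in (a -> (Int -> a))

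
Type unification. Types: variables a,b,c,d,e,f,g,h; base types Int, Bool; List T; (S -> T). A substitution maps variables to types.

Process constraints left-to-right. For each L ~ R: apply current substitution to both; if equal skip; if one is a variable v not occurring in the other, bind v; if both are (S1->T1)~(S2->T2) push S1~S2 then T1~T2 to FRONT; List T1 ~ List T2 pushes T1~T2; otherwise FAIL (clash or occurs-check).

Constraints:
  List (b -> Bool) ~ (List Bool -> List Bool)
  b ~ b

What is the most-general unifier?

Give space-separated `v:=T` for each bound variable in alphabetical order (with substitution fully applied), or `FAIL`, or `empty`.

Answer: FAIL

Derivation:
step 1: unify List (b -> Bool) ~ (List Bool -> List Bool)  [subst: {-} | 1 pending]
  clash: List (b -> Bool) vs (List Bool -> List Bool)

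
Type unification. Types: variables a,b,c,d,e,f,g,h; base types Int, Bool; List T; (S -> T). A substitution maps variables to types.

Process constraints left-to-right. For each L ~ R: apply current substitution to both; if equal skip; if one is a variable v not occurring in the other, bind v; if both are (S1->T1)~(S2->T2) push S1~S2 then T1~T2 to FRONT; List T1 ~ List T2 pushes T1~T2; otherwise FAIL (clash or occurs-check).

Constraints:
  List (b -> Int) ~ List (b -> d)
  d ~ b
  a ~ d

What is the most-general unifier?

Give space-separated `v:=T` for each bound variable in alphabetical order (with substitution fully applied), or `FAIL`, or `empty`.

Answer: a:=Int b:=Int d:=Int

Derivation:
step 1: unify List (b -> Int) ~ List (b -> d)  [subst: {-} | 2 pending]
  -> decompose List: push (b -> Int)~(b -> d)
step 2: unify (b -> Int) ~ (b -> d)  [subst: {-} | 2 pending]
  -> decompose arrow: push b~b, Int~d
step 3: unify b ~ b  [subst: {-} | 3 pending]
  -> identical, skip
step 4: unify Int ~ d  [subst: {-} | 2 pending]
  bind d := Int
step 5: unify Int ~ b  [subst: {d:=Int} | 1 pending]
  bind b := Int
step 6: unify a ~ Int  [subst: {d:=Int, b:=Int} | 0 pending]
  bind a := Int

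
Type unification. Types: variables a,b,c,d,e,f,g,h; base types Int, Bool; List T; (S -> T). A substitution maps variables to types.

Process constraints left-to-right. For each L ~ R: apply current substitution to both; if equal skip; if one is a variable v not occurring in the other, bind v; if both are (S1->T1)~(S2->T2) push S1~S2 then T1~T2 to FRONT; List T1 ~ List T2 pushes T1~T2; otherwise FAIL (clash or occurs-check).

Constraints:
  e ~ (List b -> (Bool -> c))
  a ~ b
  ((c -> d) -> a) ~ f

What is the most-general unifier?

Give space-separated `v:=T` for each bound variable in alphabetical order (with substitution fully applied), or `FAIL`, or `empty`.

Answer: a:=b e:=(List b -> (Bool -> c)) f:=((c -> d) -> b)

Derivation:
step 1: unify e ~ (List b -> (Bool -> c))  [subst: {-} | 2 pending]
  bind e := (List b -> (Bool -> c))
step 2: unify a ~ b  [subst: {e:=(List b -> (Bool -> c))} | 1 pending]
  bind a := b
step 3: unify ((c -> d) -> b) ~ f  [subst: {e:=(List b -> (Bool -> c)), a:=b} | 0 pending]
  bind f := ((c -> d) -> b)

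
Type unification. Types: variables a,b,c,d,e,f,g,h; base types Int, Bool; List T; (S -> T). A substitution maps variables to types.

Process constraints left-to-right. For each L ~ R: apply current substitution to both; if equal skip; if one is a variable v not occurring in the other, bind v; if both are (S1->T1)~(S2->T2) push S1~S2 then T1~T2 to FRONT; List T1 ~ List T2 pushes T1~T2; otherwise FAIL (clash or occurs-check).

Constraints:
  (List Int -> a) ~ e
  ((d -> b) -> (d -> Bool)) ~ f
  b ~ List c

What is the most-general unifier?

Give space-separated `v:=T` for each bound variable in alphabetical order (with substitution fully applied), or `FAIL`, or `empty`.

Answer: b:=List c e:=(List Int -> a) f:=((d -> List c) -> (d -> Bool))

Derivation:
step 1: unify (List Int -> a) ~ e  [subst: {-} | 2 pending]
  bind e := (List Int -> a)
step 2: unify ((d -> b) -> (d -> Bool)) ~ f  [subst: {e:=(List Int -> a)} | 1 pending]
  bind f := ((d -> b) -> (d -> Bool))
step 3: unify b ~ List c  [subst: {e:=(List Int -> a), f:=((d -> b) -> (d -> Bool))} | 0 pending]
  bind b := List c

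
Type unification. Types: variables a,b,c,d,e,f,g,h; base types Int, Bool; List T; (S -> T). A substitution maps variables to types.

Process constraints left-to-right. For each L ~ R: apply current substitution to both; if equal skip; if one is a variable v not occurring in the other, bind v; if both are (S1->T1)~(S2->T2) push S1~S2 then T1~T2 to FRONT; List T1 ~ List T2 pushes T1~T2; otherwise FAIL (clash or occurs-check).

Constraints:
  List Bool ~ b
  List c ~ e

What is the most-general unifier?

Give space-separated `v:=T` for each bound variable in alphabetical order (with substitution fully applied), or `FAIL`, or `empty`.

Answer: b:=List Bool e:=List c

Derivation:
step 1: unify List Bool ~ b  [subst: {-} | 1 pending]
  bind b := List Bool
step 2: unify List c ~ e  [subst: {b:=List Bool} | 0 pending]
  bind e := List c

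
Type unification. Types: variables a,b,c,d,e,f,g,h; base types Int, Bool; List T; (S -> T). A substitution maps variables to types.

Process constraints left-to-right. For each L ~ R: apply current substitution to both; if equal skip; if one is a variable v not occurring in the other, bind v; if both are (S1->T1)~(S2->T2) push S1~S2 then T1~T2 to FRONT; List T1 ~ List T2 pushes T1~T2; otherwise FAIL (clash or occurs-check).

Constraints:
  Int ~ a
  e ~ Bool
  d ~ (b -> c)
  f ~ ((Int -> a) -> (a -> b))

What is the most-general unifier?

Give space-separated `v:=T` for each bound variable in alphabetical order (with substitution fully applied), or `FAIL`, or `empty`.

step 1: unify Int ~ a  [subst: {-} | 3 pending]
  bind a := Int
step 2: unify e ~ Bool  [subst: {a:=Int} | 2 pending]
  bind e := Bool
step 3: unify d ~ (b -> c)  [subst: {a:=Int, e:=Bool} | 1 pending]
  bind d := (b -> c)
step 4: unify f ~ ((Int -> Int) -> (Int -> b))  [subst: {a:=Int, e:=Bool, d:=(b -> c)} | 0 pending]
  bind f := ((Int -> Int) -> (Int -> b))

Answer: a:=Int d:=(b -> c) e:=Bool f:=((Int -> Int) -> (Int -> b))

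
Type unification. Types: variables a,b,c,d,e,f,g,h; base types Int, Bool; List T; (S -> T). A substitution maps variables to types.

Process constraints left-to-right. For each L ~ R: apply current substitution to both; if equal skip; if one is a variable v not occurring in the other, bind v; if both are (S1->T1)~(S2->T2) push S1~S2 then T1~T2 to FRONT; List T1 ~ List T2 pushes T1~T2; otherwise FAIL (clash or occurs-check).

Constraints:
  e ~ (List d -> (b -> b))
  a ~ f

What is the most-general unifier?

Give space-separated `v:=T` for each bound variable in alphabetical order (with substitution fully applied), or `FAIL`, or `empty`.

Answer: a:=f e:=(List d -> (b -> b))

Derivation:
step 1: unify e ~ (List d -> (b -> b))  [subst: {-} | 1 pending]
  bind e := (List d -> (b -> b))
step 2: unify a ~ f  [subst: {e:=(List d -> (b -> b))} | 0 pending]
  bind a := f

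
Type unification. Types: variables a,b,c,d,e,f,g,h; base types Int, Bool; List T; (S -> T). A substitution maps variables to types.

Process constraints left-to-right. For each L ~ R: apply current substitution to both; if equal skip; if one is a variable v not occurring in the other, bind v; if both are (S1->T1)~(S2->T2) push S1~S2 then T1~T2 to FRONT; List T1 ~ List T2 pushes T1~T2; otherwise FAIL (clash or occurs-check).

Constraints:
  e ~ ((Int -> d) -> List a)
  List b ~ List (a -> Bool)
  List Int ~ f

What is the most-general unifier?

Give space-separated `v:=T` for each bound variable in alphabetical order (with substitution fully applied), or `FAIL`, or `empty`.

Answer: b:=(a -> Bool) e:=((Int -> d) -> List a) f:=List Int

Derivation:
step 1: unify e ~ ((Int -> d) -> List a)  [subst: {-} | 2 pending]
  bind e := ((Int -> d) -> List a)
step 2: unify List b ~ List (a -> Bool)  [subst: {e:=((Int -> d) -> List a)} | 1 pending]
  -> decompose List: push b~(a -> Bool)
step 3: unify b ~ (a -> Bool)  [subst: {e:=((Int -> d) -> List a)} | 1 pending]
  bind b := (a -> Bool)
step 4: unify List Int ~ f  [subst: {e:=((Int -> d) -> List a), b:=(a -> Bool)} | 0 pending]
  bind f := List Int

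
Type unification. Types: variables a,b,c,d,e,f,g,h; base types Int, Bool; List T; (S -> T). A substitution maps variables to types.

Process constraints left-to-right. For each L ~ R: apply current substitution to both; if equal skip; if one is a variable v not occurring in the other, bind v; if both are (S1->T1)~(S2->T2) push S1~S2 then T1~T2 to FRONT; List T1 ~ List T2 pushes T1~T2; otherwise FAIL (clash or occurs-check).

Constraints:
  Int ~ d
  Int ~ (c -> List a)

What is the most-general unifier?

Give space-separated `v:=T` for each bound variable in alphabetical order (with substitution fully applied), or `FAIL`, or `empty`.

step 1: unify Int ~ d  [subst: {-} | 1 pending]
  bind d := Int
step 2: unify Int ~ (c -> List a)  [subst: {d:=Int} | 0 pending]
  clash: Int vs (c -> List a)

Answer: FAIL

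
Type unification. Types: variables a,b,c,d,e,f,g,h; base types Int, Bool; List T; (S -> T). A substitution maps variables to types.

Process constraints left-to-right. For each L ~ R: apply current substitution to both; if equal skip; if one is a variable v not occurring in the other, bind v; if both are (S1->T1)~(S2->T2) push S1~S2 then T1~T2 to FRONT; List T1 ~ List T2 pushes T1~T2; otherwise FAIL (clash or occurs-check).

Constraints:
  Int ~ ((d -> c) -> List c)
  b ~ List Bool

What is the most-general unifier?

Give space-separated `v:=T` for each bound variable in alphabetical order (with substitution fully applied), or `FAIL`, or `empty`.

Answer: FAIL

Derivation:
step 1: unify Int ~ ((d -> c) -> List c)  [subst: {-} | 1 pending]
  clash: Int vs ((d -> c) -> List c)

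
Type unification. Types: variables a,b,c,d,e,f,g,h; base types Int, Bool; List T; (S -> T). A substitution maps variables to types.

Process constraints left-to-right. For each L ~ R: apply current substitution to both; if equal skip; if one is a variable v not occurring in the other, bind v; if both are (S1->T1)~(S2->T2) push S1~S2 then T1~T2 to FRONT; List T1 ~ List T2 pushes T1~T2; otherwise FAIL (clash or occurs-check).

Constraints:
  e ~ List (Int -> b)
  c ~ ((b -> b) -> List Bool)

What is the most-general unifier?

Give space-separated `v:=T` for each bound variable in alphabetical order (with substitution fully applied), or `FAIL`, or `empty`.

step 1: unify e ~ List (Int -> b)  [subst: {-} | 1 pending]
  bind e := List (Int -> b)
step 2: unify c ~ ((b -> b) -> List Bool)  [subst: {e:=List (Int -> b)} | 0 pending]
  bind c := ((b -> b) -> List Bool)

Answer: c:=((b -> b) -> List Bool) e:=List (Int -> b)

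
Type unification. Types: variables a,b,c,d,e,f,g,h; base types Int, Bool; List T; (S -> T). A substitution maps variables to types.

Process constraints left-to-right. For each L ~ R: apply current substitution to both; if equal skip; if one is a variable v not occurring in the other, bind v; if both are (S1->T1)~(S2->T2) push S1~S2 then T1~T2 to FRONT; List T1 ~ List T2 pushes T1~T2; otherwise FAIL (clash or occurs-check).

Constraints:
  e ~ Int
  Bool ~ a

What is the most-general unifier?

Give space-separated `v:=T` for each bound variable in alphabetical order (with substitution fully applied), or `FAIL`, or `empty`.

Answer: a:=Bool e:=Int

Derivation:
step 1: unify e ~ Int  [subst: {-} | 1 pending]
  bind e := Int
step 2: unify Bool ~ a  [subst: {e:=Int} | 0 pending]
  bind a := Bool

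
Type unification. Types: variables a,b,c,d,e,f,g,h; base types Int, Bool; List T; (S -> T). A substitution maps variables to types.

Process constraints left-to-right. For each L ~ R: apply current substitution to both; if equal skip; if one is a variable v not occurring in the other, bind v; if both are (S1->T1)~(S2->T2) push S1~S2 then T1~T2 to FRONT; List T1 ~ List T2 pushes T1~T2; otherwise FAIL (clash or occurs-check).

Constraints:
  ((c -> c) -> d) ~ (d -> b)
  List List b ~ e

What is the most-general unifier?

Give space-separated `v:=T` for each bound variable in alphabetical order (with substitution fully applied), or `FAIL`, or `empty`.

step 1: unify ((c -> c) -> d) ~ (d -> b)  [subst: {-} | 1 pending]
  -> decompose arrow: push (c -> c)~d, d~b
step 2: unify (c -> c) ~ d  [subst: {-} | 2 pending]
  bind d := (c -> c)
step 3: unify (c -> c) ~ b  [subst: {d:=(c -> c)} | 1 pending]
  bind b := (c -> c)
step 4: unify List List (c -> c) ~ e  [subst: {d:=(c -> c), b:=(c -> c)} | 0 pending]
  bind e := List List (c -> c)

Answer: b:=(c -> c) d:=(c -> c) e:=List List (c -> c)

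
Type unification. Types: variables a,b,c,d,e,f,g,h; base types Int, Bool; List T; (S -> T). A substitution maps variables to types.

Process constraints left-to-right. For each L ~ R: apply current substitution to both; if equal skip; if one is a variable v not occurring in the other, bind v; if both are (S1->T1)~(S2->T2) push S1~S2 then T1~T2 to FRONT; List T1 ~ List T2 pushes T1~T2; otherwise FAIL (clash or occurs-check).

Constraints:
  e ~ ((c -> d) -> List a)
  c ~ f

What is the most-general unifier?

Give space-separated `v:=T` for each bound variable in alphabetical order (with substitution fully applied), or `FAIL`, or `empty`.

step 1: unify e ~ ((c -> d) -> List a)  [subst: {-} | 1 pending]
  bind e := ((c -> d) -> List a)
step 2: unify c ~ f  [subst: {e:=((c -> d) -> List a)} | 0 pending]
  bind c := f

Answer: c:=f e:=((f -> d) -> List a)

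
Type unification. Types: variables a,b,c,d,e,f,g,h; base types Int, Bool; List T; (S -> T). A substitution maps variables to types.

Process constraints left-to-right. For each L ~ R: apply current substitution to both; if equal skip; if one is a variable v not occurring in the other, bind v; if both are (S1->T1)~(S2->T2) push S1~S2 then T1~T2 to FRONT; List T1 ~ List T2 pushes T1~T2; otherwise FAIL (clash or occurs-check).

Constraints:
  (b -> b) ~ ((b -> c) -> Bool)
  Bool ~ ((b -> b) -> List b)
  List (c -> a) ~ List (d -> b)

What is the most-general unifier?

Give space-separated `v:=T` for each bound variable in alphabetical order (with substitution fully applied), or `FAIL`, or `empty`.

Answer: FAIL

Derivation:
step 1: unify (b -> b) ~ ((b -> c) -> Bool)  [subst: {-} | 2 pending]
  -> decompose arrow: push b~(b -> c), b~Bool
step 2: unify b ~ (b -> c)  [subst: {-} | 3 pending]
  occurs-check fail: b in (b -> c)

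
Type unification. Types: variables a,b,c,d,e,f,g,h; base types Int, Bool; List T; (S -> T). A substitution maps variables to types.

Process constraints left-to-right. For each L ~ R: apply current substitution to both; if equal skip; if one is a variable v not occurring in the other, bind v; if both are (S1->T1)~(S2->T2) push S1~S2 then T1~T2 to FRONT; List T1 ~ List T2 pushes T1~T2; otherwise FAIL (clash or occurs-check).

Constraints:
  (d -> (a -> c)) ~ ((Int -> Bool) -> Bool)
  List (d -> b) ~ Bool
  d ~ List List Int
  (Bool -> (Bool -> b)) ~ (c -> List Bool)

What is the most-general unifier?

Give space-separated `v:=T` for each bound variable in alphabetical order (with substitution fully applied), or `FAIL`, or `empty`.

Answer: FAIL

Derivation:
step 1: unify (d -> (a -> c)) ~ ((Int -> Bool) -> Bool)  [subst: {-} | 3 pending]
  -> decompose arrow: push d~(Int -> Bool), (a -> c)~Bool
step 2: unify d ~ (Int -> Bool)  [subst: {-} | 4 pending]
  bind d := (Int -> Bool)
step 3: unify (a -> c) ~ Bool  [subst: {d:=(Int -> Bool)} | 3 pending]
  clash: (a -> c) vs Bool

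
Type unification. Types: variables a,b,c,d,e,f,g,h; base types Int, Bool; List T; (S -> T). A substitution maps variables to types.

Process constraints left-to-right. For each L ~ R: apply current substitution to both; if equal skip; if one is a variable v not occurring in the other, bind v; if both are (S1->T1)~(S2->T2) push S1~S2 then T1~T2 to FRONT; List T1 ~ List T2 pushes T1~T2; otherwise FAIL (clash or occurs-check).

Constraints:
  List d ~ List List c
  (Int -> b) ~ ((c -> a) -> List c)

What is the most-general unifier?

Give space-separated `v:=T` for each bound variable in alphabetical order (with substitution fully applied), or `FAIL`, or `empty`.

Answer: FAIL

Derivation:
step 1: unify List d ~ List List c  [subst: {-} | 1 pending]
  -> decompose List: push d~List c
step 2: unify d ~ List c  [subst: {-} | 1 pending]
  bind d := List c
step 3: unify (Int -> b) ~ ((c -> a) -> List c)  [subst: {d:=List c} | 0 pending]
  -> decompose arrow: push Int~(c -> a), b~List c
step 4: unify Int ~ (c -> a)  [subst: {d:=List c} | 1 pending]
  clash: Int vs (c -> a)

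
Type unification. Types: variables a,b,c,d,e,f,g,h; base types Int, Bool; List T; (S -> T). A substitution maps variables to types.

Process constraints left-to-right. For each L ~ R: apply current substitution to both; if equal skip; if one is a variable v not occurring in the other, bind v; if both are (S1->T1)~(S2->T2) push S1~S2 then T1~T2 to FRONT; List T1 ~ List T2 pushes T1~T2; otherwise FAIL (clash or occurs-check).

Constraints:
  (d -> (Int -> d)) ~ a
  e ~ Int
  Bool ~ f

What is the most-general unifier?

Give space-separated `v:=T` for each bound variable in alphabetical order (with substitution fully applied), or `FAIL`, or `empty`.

step 1: unify (d -> (Int -> d)) ~ a  [subst: {-} | 2 pending]
  bind a := (d -> (Int -> d))
step 2: unify e ~ Int  [subst: {a:=(d -> (Int -> d))} | 1 pending]
  bind e := Int
step 3: unify Bool ~ f  [subst: {a:=(d -> (Int -> d)), e:=Int} | 0 pending]
  bind f := Bool

Answer: a:=(d -> (Int -> d)) e:=Int f:=Bool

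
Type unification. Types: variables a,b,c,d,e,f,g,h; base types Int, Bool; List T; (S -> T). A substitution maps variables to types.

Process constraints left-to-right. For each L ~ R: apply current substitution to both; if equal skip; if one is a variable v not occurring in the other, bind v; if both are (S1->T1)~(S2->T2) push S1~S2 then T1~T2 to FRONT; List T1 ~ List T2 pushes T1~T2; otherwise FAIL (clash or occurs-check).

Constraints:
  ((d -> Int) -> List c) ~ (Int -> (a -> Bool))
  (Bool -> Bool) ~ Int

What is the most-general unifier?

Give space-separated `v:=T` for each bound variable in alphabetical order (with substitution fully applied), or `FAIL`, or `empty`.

step 1: unify ((d -> Int) -> List c) ~ (Int -> (a -> Bool))  [subst: {-} | 1 pending]
  -> decompose arrow: push (d -> Int)~Int, List c~(a -> Bool)
step 2: unify (d -> Int) ~ Int  [subst: {-} | 2 pending]
  clash: (d -> Int) vs Int

Answer: FAIL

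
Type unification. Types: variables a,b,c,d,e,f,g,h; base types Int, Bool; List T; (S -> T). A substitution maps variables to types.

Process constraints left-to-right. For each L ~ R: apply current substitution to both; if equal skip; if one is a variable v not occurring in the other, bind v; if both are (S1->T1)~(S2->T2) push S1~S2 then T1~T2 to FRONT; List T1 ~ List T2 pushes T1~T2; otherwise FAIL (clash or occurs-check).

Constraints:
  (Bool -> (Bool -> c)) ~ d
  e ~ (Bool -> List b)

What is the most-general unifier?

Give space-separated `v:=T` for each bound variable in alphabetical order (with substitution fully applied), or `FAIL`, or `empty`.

step 1: unify (Bool -> (Bool -> c)) ~ d  [subst: {-} | 1 pending]
  bind d := (Bool -> (Bool -> c))
step 2: unify e ~ (Bool -> List b)  [subst: {d:=(Bool -> (Bool -> c))} | 0 pending]
  bind e := (Bool -> List b)

Answer: d:=(Bool -> (Bool -> c)) e:=(Bool -> List b)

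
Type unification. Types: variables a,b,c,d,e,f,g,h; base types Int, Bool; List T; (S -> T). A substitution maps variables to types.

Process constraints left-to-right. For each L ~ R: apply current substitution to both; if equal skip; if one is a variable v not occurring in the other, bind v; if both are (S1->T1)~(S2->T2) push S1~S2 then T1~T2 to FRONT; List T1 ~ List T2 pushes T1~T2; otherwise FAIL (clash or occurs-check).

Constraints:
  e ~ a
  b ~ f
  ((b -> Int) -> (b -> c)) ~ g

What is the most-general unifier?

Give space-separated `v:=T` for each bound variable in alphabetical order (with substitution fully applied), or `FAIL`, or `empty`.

Answer: b:=f e:=a g:=((f -> Int) -> (f -> c))

Derivation:
step 1: unify e ~ a  [subst: {-} | 2 pending]
  bind e := a
step 2: unify b ~ f  [subst: {e:=a} | 1 pending]
  bind b := f
step 3: unify ((f -> Int) -> (f -> c)) ~ g  [subst: {e:=a, b:=f} | 0 pending]
  bind g := ((f -> Int) -> (f -> c))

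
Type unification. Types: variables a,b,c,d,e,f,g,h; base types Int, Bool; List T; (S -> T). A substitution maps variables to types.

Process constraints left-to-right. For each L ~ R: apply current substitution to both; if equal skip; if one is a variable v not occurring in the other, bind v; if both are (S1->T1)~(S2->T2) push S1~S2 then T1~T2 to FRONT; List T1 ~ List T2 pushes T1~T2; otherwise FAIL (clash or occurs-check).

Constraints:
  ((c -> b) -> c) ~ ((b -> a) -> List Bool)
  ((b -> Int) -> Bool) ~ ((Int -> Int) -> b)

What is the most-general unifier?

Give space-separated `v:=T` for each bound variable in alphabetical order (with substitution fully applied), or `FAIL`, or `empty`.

Answer: FAIL

Derivation:
step 1: unify ((c -> b) -> c) ~ ((b -> a) -> List Bool)  [subst: {-} | 1 pending]
  -> decompose arrow: push (c -> b)~(b -> a), c~List Bool
step 2: unify (c -> b) ~ (b -> a)  [subst: {-} | 2 pending]
  -> decompose arrow: push c~b, b~a
step 3: unify c ~ b  [subst: {-} | 3 pending]
  bind c := b
step 4: unify b ~ a  [subst: {c:=b} | 2 pending]
  bind b := a
step 5: unify a ~ List Bool  [subst: {c:=b, b:=a} | 1 pending]
  bind a := List Bool
step 6: unify ((List Bool -> Int) -> Bool) ~ ((Int -> Int) -> List Bool)  [subst: {c:=b, b:=a, a:=List Bool} | 0 pending]
  -> decompose arrow: push (List Bool -> Int)~(Int -> Int), Bool~List Bool
step 7: unify (List Bool -> Int) ~ (Int -> Int)  [subst: {c:=b, b:=a, a:=List Bool} | 1 pending]
  -> decompose arrow: push List Bool~Int, Int~Int
step 8: unify List Bool ~ Int  [subst: {c:=b, b:=a, a:=List Bool} | 2 pending]
  clash: List Bool vs Int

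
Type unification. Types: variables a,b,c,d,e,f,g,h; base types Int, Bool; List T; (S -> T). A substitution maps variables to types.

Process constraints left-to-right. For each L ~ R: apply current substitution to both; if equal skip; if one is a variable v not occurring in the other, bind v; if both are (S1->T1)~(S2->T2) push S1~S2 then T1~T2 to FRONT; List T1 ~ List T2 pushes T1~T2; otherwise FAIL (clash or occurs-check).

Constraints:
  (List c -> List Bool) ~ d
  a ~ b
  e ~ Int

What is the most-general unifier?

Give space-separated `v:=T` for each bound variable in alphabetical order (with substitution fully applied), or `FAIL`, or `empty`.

step 1: unify (List c -> List Bool) ~ d  [subst: {-} | 2 pending]
  bind d := (List c -> List Bool)
step 2: unify a ~ b  [subst: {d:=(List c -> List Bool)} | 1 pending]
  bind a := b
step 3: unify e ~ Int  [subst: {d:=(List c -> List Bool), a:=b} | 0 pending]
  bind e := Int

Answer: a:=b d:=(List c -> List Bool) e:=Int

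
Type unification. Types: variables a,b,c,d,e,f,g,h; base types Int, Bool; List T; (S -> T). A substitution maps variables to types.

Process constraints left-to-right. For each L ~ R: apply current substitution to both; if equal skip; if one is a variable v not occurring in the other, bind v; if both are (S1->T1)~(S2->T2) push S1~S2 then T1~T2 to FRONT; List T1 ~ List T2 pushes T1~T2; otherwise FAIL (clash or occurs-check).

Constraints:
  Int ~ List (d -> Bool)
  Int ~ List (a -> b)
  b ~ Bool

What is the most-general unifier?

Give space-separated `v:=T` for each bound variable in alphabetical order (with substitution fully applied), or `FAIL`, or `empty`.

Answer: FAIL

Derivation:
step 1: unify Int ~ List (d -> Bool)  [subst: {-} | 2 pending]
  clash: Int vs List (d -> Bool)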